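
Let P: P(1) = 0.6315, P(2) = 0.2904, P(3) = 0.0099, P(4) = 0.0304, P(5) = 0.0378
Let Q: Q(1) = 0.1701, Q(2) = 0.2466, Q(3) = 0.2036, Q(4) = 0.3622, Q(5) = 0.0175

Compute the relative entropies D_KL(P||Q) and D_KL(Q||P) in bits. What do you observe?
D_KL(P||Q) = 1.1537 bits, D_KL(Q||P) = 1.7834 bits. The two directions give different values (D_KL(Q||P) exceeds D_KL(P||Q) by 0.6297 bits): KL divergence is asymmetric.

D_KL(P||Q) = Σ P(x) log₂(P(x)/Q(x))

Computing term by term:
  P(1)·log₂(P(1)/Q(1)) = 0.6315·log₂(0.6315/0.1701) = 1.19505
  P(2)·log₂(P(2)/Q(2)) = 0.2904·log₂(0.2904/0.2466) = 0.06850
  P(3)·log₂(P(3)/Q(3)) = 0.0099·log₂(0.0099/0.2036) = -0.04319
  P(4)·log₂(P(4)/Q(4)) = 0.0304·log₂(0.0304/0.3622) = -0.10867
  P(5)·log₂(P(5)/Q(5)) = 0.0378·log₂(0.0378/0.0175) = 0.04200

D_KL(P||Q) = 1.19505 + 0.06850 - 0.04319 - 0.10867 + 0.04200 = 1.15369 ≈ 1.1537 bits

D_KL(Q||P) = Σ Q(x) log₂(Q(x)/P(x))

Computing term by term:
  Q(1)·log₂(Q(1)/P(1)) = 0.1701·log₂(0.1701/0.6315) = -0.32190
  Q(2)·log₂(Q(2)/P(2)) = 0.2466·log₂(0.2466/0.2904) = -0.05817
  Q(3)·log₂(Q(3)/P(3)) = 0.2036·log₂(0.2036/0.0099) = 0.88814
  Q(4)·log₂(Q(4)/P(4)) = 0.3622·log₂(0.3622/0.0304) = 1.29474
  Q(5)·log₂(Q(5)/P(5)) = 0.0175·log₂(0.0175/0.0378) = -0.01944

D_KL(Q||P) = -0.32190 - 0.05817 + 0.88814 + 1.29474 - 0.01944 = 1.78337 ≈ 1.7834 bits

These are NOT equal (difference: 0.6297 bits). KL divergence is asymmetric: D_KL(P||Q) ≠ D_KL(Q||P) in general.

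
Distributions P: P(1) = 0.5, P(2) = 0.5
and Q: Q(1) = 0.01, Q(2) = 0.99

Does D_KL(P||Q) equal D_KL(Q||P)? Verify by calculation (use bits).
D_KL(P||Q) = 2.3292 bits, D_KL(Q||P) = 0.9192 bits. No — D_KL(P||Q) ≠ D_KL(Q||P) for this pair.

D_KL(P||Q) = Σ P(x) log₂(P(x)/Q(x))

Computing term by term:
  P(1)·log₂(P(1)/Q(1)) = 0.5·log₂(0.5/0.01) = 2.82193
  P(2)·log₂(P(2)/Q(2)) = 0.5·log₂(0.5/0.99) = -0.49275

D_KL(P||Q) = 2.82193 - 0.49275 = 2.32918 ≈ 2.3292 bits

D_KL(Q||P) = Σ Q(x) log₂(Q(x)/P(x))

Computing term by term:
  Q(1)·log₂(Q(1)/P(1)) = 0.01·log₂(0.01/0.5) = -0.05644
  Q(2)·log₂(Q(2)/P(2)) = 0.99·log₂(0.99/0.5) = 0.97565

D_KL(Q||P) = -0.05644 + 0.97565 = 0.91921 ≈ 0.9192 bits

These are NOT equal (difference: 1.4100 bits). KL divergence is asymmetric: D_KL(P||Q) ≠ D_KL(Q||P) in general.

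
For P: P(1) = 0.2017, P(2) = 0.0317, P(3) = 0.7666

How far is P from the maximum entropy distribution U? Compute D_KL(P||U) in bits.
0.6673 bits

U(i) = 1/3 for all i

D_KL(P||U) = Σ P(x) log₂(P(x) / (1/3))
           = Σ P(x) log₂(P(x)) + log₂(3)
           = log₂(3) - H(P)

H(P) = -Σ P(x) log₂(P(x)):
  -P(1)·log₂(P(1)) = -(0.2017)·log₂(0.2017) = 0.46587
  -P(2)·log₂(P(2)) = -(0.0317)·log₂(0.0317) = 0.15785
  -P(3)·log₂(P(3)) = -(0.7666)·log₂(0.7666) = 0.29396
H(P) = 0.46587 + 0.15785 + 0.29396 = 0.91768 bits

log₂(3) = 1.58496 bits

D_KL(P||U) = 1.58496 - 0.91768 = 0.66728 ≈ 0.6673 bits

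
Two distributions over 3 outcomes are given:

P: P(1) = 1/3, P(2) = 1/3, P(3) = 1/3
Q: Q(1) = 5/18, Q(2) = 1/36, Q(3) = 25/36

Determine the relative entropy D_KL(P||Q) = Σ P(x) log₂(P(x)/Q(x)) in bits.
0.9297 bits

D_KL(P||Q) = Σ P(x) log₂(P(x)/Q(x))

Computing term by term:
  P(1)·log₂(P(1)/Q(1)) = (1/3)·log₂((1/3)/(5/18)) = 0.08768
  P(2)·log₂(P(2)/Q(2)) = (1/3)·log₂((1/3)/(1/36)) = 1.19499
  P(3)·log₂(P(3)/Q(3)) = (1/3)·log₂((1/3)/(25/36)) = -0.35296

D_KL(P||Q) = 0.08768 + 1.19499 - 0.35296 = 0.92971 ≈ 0.9297 bits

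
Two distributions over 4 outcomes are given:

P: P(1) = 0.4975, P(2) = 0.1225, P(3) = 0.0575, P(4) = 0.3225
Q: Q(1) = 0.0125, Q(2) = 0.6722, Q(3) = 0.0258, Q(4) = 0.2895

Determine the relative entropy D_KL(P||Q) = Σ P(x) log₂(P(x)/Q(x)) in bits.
2.4599 bits

D_KL(P||Q) = Σ P(x) log₂(P(x)/Q(x))

Computing term by term:
  P(1)·log₂(P(1)/Q(1)) = 0.4975·log₂(0.4975/0.0125) = 2.64406
  P(2)·log₂(P(2)/Q(2)) = 0.1225·log₂(0.1225/0.6722) = -0.30087
  P(3)·log₂(P(3)/Q(3)) = 0.0575·log₂(0.0575/0.0258) = 0.06648
  P(4)·log₂(P(4)/Q(4)) = 0.3225·log₂(0.3225/0.2895) = 0.05022

D_KL(P||Q) = 2.64406 - 0.30087 + 0.06648 + 0.05022 = 2.45989 ≈ 2.4599 bits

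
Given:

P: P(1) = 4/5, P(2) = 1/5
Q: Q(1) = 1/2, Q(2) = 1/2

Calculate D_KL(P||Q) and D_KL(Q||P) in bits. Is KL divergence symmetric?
D_KL(P||Q) = 0.2781 bits, D_KL(Q||P) = 0.3219 bits. No, KL divergence is not symmetric.

D_KL(P||Q) = Σ P(x) log₂(P(x)/Q(x))

Computing term by term:
  P(1)·log₂(P(1)/Q(1)) = (4/5)·log₂((4/5)/(1/2)) = 0.54246
  P(2)·log₂(P(2)/Q(2)) = (1/5)·log₂((1/5)/(1/2)) = -0.26439

D_KL(P||Q) = 0.54246 - 0.26439 = 0.27807 ≈ 0.2781 bits

D_KL(Q||P) = Σ Q(x) log₂(Q(x)/P(x))

Computing term by term:
  Q(1)·log₂(Q(1)/P(1)) = (1/2)·log₂((1/2)/(4/5)) = -0.33904
  Q(2)·log₂(Q(2)/P(2)) = (1/2)·log₂((1/2)/(1/5)) = 0.66096

D_KL(Q||P) = -0.33904 + 0.66096 = 0.32192 ≈ 0.3219 bits

These are NOT equal (difference: 0.0438 bits). KL divergence is asymmetric: D_KL(P||Q) ≠ D_KL(Q||P) in general.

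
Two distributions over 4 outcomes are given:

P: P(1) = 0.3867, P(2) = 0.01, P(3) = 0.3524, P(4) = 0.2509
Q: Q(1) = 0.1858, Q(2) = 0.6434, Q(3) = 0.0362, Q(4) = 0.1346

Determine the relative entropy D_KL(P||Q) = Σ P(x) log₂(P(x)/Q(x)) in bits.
1.7312 bits

D_KL(P||Q) = Σ P(x) log₂(P(x)/Q(x))

Computing term by term:
  P(1)·log₂(P(1)/Q(1)) = 0.3867·log₂(0.3867/0.1858) = 0.40892
  P(2)·log₂(P(2)/Q(2)) = 0.01·log₂(0.01/0.6434) = -0.06008
  P(3)·log₂(P(3)/Q(3)) = 0.3524·log₂(0.3524/0.0362) = 1.15698
  P(4)·log₂(P(4)/Q(4)) = 0.2509·log₂(0.2509/0.1346) = 0.22542

D_KL(P||Q) = 0.40892 - 0.06008 + 1.15698 + 0.22542 = 1.73124 ≈ 1.7312 bits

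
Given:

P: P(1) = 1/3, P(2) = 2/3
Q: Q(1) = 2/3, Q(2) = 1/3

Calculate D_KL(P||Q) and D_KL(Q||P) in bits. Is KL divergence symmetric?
D_KL(P||Q) = 0.3333 bits, D_KL(Q||P) = 0.3333 bits. The two values coincide for this particular pair, but no — KL divergence is not symmetric in general.

D_KL(P||Q) = Σ P(x) log₂(P(x)/Q(x))

Computing term by term:
  P(1)·log₂(P(1)/Q(1)) = (1/3)·log₂((1/3)/(2/3)) = -0.33333
  P(2)·log₂(P(2)/Q(2)) = (2/3)·log₂((2/3)/(1/3)) = 0.66667

D_KL(P||Q) = -0.33333 + 0.66667 = 0.33334 ≈ 0.3333 bits

D_KL(Q||P) = Σ Q(x) log₂(Q(x)/P(x))

Computing term by term:
  Q(1)·log₂(Q(1)/P(1)) = (2/3)·log₂((2/3)/(1/3)) = 0.66667
  Q(2)·log₂(Q(2)/P(2)) = (1/3)·log₂((1/3)/(2/3)) = -0.33333

D_KL(Q||P) = 0.66667 - 0.33333 = 0.33334 ≈ 0.3333 bits

These ARE equal here. Q is P with outcomes relabeled (Q(1) = P(2), Q(2) = P(1)) by a relabeling that is its own inverse, so the two sums contain exactly the same terms in a different order. This is a special case — KL divergence is not symmetric in general: D_KL(P||Q) ≠ D_KL(Q||P) for most P, Q.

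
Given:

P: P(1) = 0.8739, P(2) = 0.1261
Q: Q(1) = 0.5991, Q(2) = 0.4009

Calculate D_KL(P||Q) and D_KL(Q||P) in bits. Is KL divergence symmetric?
D_KL(P||Q) = 0.2656 bits, D_KL(Q||P) = 0.3427 bits. No, KL divergence is not symmetric.

D_KL(P||Q) = Σ P(x) log₂(P(x)/Q(x))

Computing term by term:
  P(1)·log₂(P(1)/Q(1)) = 0.8739·log₂(0.8739/0.5991) = 0.47599
  P(2)·log₂(P(2)/Q(2)) = 0.1261·log₂(0.1261/0.4009) = -0.21042

D_KL(P||Q) = 0.47599 - 0.21042 = 0.26557 ≈ 0.2656 bits

D_KL(Q||P) = Σ Q(x) log₂(Q(x)/P(x))

Computing term by term:
  Q(1)·log₂(Q(1)/P(1)) = 0.5991·log₂(0.5991/0.8739) = -0.32631
  Q(2)·log₂(Q(2)/P(2)) = 0.4009·log₂(0.4009/0.1261) = 0.66897

D_KL(Q||P) = -0.32631 + 0.66897 = 0.34266 ≈ 0.3427 bits

These are NOT equal (difference: 0.0771 bits). KL divergence is asymmetric: D_KL(P||Q) ≠ D_KL(Q||P) in general.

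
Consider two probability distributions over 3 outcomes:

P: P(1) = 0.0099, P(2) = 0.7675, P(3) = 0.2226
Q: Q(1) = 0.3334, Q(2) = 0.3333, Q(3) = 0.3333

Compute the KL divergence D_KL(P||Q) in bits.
0.7437 bits

D_KL(P||Q) = Σ P(x) log₂(P(x)/Q(x))

Computing term by term:
  P(1)·log₂(P(1)/Q(1)) = 0.0099·log₂(0.0099/0.3334) = -0.05023
  P(2)·log₂(P(2)/Q(2)) = 0.7675·log₂(0.7675/0.3333) = 0.92357
  P(3)·log₂(P(3)/Q(3)) = 0.2226·log₂(0.2226/0.3333) = -0.12964

D_KL(P||Q) = -0.05023 + 0.92357 - 0.12964 = 0.74370 ≈ 0.7437 bits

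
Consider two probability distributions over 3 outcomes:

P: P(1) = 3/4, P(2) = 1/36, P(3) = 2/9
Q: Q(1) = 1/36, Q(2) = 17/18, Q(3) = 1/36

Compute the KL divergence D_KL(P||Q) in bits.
4.0915 bits

D_KL(P||Q) = Σ P(x) log₂(P(x)/Q(x))

Computing term by term:
  P(1)·log₂(P(1)/Q(1)) = (3/4)·log₂((3/4)/(1/36)) = 3.56617
  P(2)·log₂(P(2)/Q(2)) = (1/36)·log₂((1/36)/(17/18)) = -0.14132
  P(3)·log₂(P(3)/Q(3)) = (2/9)·log₂((2/9)/(1/36)) = 0.66667

D_KL(P||Q) = 3.56617 - 0.14132 + 0.66667 = 4.09152 ≈ 4.0915 bits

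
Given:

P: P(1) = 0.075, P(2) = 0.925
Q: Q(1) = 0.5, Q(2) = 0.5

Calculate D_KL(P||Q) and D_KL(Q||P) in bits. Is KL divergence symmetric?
D_KL(P||Q) = 0.6157 bits, D_KL(Q||P) = 0.9247 bits. No, KL divergence is not symmetric.

D_KL(P||Q) = Σ P(x) log₂(P(x)/Q(x))

Computing term by term:
  P(1)·log₂(P(1)/Q(1)) = 0.075·log₂(0.075/0.5) = -0.20527
  P(2)·log₂(P(2)/Q(2)) = 0.925·log₂(0.925/0.5) = 0.82096

D_KL(P||Q) = -0.20527 + 0.82096 = 0.61569 ≈ 0.6157 bits

D_KL(Q||P) = Σ Q(x) log₂(Q(x)/P(x))

Computing term by term:
  Q(1)·log₂(Q(1)/P(1)) = 0.5·log₂(0.5/0.075) = 1.36848
  Q(2)·log₂(Q(2)/P(2)) = 0.5·log₂(0.5/0.925) = -0.44376

D_KL(Q||P) = 1.36848 - 0.44376 = 0.92472 ≈ 0.9247 bits

These are NOT equal (difference: 0.3090 bits). KL divergence is asymmetric: D_KL(P||Q) ≠ D_KL(Q||P) in general.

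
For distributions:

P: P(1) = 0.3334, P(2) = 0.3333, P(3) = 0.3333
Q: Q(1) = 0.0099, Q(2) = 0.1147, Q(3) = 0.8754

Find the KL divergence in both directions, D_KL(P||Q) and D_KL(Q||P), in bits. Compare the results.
D_KL(P||Q) = 1.7402 bits, D_KL(Q||P) = 0.9928 bits. D_KL(P||Q) is larger than D_KL(Q||P) by 0.7474 bits; the two directions differ.

D_KL(P||Q) = Σ P(x) log₂(P(x)/Q(x))

Computing term by term:
  P(1)·log₂(P(1)/Q(1)) = 0.3334·log₂(0.3334/0.0099) = 1.69157
  P(2)·log₂(P(2)/Q(2)) = 0.3333·log₂(0.3333/0.1147) = 0.51293
  P(3)·log₂(P(3)/Q(3)) = 0.3333·log₂(0.3333/0.8754) = -0.46433

D_KL(P||Q) = 1.69157 + 0.51293 - 0.46433 = 1.74017 ≈ 1.7402 bits

D_KL(Q||P) = Σ Q(x) log₂(Q(x)/P(x))

Computing term by term:
  Q(1)·log₂(Q(1)/P(1)) = 0.0099·log₂(0.0099/0.3334) = -0.05023
  Q(2)·log₂(Q(2)/P(2)) = 0.1147·log₂(0.1147/0.3333) = -0.17652
  Q(3)·log₂(Q(3)/P(3)) = 0.8754·log₂(0.8754/0.3333) = 1.21954

D_KL(Q||P) = -0.05023 - 0.17652 + 1.21954 = 0.99279 ≈ 0.9928 bits

These are NOT equal (difference: 0.7474 bits). KL divergence is asymmetric: D_KL(P||Q) ≠ D_KL(Q||P) in general.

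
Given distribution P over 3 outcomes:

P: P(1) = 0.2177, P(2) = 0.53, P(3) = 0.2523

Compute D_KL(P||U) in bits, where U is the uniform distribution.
0.1194 bits

U(i) = 1/3 for all i

D_KL(P||U) = Σ P(x) log₂(P(x) / (1/3))
           = Σ P(x) log₂(P(x)) + log₂(3)
           = log₂(3) - H(P)

H(P) = -Σ P(x) log₂(P(x)):
  -P(1)·log₂(P(1)) = -(0.2177)·log₂(0.2177) = 0.47885
  -P(2)·log₂(P(2)) = -(0.53)·log₂(0.53) = 0.48545
  -P(3)·log₂(P(3)) = -(0.2523)·log₂(0.2523) = 0.50127
H(P) = 0.47885 + 0.48545 + 0.50127 = 1.46557 bits

log₂(3) = 1.58496 bits

D_KL(P||U) = 1.58496 - 1.46557 = 0.11939 ≈ 0.1194 bits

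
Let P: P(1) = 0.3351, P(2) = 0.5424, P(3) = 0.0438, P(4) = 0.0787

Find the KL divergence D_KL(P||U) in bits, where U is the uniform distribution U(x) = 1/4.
0.5064 bits

U(i) = 1/4 for all i

D_KL(P||U) = Σ P(x) log₂(P(x) / (1/4))
           = Σ P(x) log₂(P(x)) + log₂(4)
           = log₂(4) - H(P)

H(P) = -Σ P(x) log₂(P(x)):
  -P(1)·log₂(P(1)) = -(0.3351)·log₂(0.3351) = 0.52857
  -P(2)·log₂(P(2)) = -(0.5424)·log₂(0.5424) = 0.47871
  -P(3)·log₂(P(3)) = -(0.0438)·log₂(0.0438) = 0.19767
  -P(4)·log₂(P(4)) = -(0.0787)·log₂(0.0787) = 0.28863
H(P) = 0.52857 + 0.47871 + 0.19767 + 0.28863 = 1.49358 bits

log₂(4) = 2.00000 bits

D_KL(P||U) = 2.00000 - 1.49358 = 0.50642 ≈ 0.5064 bits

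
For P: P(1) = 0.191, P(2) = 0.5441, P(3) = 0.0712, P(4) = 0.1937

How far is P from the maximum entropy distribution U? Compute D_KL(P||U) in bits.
0.3360 bits

U(i) = 1/4 for all i

D_KL(P||U) = Σ P(x) log₂(P(x) / (1/4))
           = Σ P(x) log₂(P(x)) + log₂(4)
           = log₂(4) - H(P)

H(P) = -Σ P(x) log₂(P(x)):
  -P(1)·log₂(P(1)) = -(0.191)·log₂(0.191) = 0.45618
  -P(2)·log₂(P(2)) = -(0.5441)·log₂(0.5441) = 0.47775
  -P(3)·log₂(P(3)) = -(0.0712)·log₂(0.0712) = 0.27141
  -P(4)·log₂(P(4)) = -(0.1937)·log₂(0.1937) = 0.45870
H(P) = 0.45618 + 0.47775 + 0.27141 + 0.45870 = 1.66404 bits

log₂(4) = 2.00000 bits

D_KL(P||U) = 2.00000 - 1.66404 = 0.33596 ≈ 0.3360 bits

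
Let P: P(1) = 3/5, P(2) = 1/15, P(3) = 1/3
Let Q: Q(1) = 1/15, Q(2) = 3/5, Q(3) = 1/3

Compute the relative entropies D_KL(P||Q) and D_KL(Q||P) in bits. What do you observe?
D_KL(P||Q) = 1.6906 bits, D_KL(Q||P) = 1.6906 bits. The two directions give the same value here, because Q is a self-inverse relabeling of P; in general KL divergence is asymmetric.

D_KL(P||Q) = Σ P(x) log₂(P(x)/Q(x))

Computing term by term:
  P(1)·log₂(P(1)/Q(1)) = (3/5)·log₂((3/5)/(1/15)) = 1.90196
  P(2)·log₂(P(2)/Q(2)) = (1/15)·log₂((1/15)/(3/5)) = -0.21133
  P(3)·log₂(P(3)/Q(3)) = (1/3)·log₂((1/3)/(1/3)) = 0.00000

D_KL(P||Q) = 1.90196 - 0.21133 + 0.00000 = 1.69063 ≈ 1.6906 bits

D_KL(Q||P) = Σ Q(x) log₂(Q(x)/P(x))

Computing term by term:
  Q(1)·log₂(Q(1)/P(1)) = (1/15)·log₂((1/15)/(3/5)) = -0.21133
  Q(2)·log₂(Q(2)/P(2)) = (3/5)·log₂((3/5)/(1/15)) = 1.90196
  Q(3)·log₂(Q(3)/P(3)) = (1/3)·log₂((1/3)/(1/3)) = 0.00000

D_KL(Q||P) = -0.21133 + 1.90196 + 0.00000 = 1.69063 ≈ 1.6906 bits

These ARE equal here. Q is P with outcomes relabeled (Q(1) = P(2), Q(2) = P(1)) by a relabeling that is its own inverse, so the two sums contain exactly the same terms in a different order. This is a special case — KL divergence is not symmetric in general: D_KL(P||Q) ≠ D_KL(Q||P) for most P, Q.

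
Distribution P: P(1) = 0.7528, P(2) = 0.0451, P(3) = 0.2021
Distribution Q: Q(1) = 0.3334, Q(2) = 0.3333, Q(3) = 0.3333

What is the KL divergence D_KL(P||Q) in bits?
0.6085 bits

D_KL(P||Q) = Σ P(x) log₂(P(x)/Q(x))

Computing term by term:
  P(1)·log₂(P(1)/Q(1)) = 0.7528·log₂(0.7528/0.3334) = 0.88455
  P(2)·log₂(P(2)/Q(2)) = 0.0451·log₂(0.0451/0.3333) = -0.13014
  P(3)·log₂(P(3)/Q(3)) = 0.2021·log₂(0.2021/0.3333) = -0.14587

D_KL(P||Q) = 0.88455 - 0.13014 - 0.14587 = 0.60854 ≈ 0.6085 bits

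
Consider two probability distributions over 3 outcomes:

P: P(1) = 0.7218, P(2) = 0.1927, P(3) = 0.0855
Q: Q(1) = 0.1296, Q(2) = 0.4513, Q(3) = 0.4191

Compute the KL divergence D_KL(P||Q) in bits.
1.3556 bits

D_KL(P||Q) = Σ P(x) log₂(P(x)/Q(x))

Computing term by term:
  P(1)·log₂(P(1)/Q(1)) = 0.7218·log₂(0.7218/0.1296) = 1.78828
  P(2)·log₂(P(2)/Q(2)) = 0.1927·log₂(0.1927/0.4513) = -0.23658
  P(3)·log₂(P(3)/Q(3)) = 0.0855·log₂(0.0855/0.4191) = -0.19608

D_KL(P||Q) = 1.78828 - 0.23658 - 0.19608 = 1.35562 ≈ 1.3556 bits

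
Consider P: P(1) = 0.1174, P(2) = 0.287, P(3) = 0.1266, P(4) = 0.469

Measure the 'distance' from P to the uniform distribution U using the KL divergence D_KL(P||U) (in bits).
0.2305 bits

U(i) = 1/4 for all i

D_KL(P||U) = Σ P(x) log₂(P(x) / (1/4))
           = Σ P(x) log₂(P(x)) + log₂(4)
           = log₂(4) - H(P)

H(P) = -Σ P(x) log₂(P(x)):
  -P(1)·log₂(P(1)) = -(0.1174)·log₂(0.1174) = 0.36282
  -P(2)·log₂(P(2)) = -(0.287)·log₂(0.287) = 0.51685
  -P(3)·log₂(P(3)) = -(0.1266)·log₂(0.1266) = 0.37748
  -P(4)·log₂(P(4)) = -(0.469)·log₂(0.469) = 0.51231
H(P) = 0.36282 + 0.51685 + 0.37748 + 0.51231 = 1.76946 bits

log₂(4) = 2.00000 bits

D_KL(P||U) = 2.00000 - 1.76946 = 0.23054 ≈ 0.2305 bits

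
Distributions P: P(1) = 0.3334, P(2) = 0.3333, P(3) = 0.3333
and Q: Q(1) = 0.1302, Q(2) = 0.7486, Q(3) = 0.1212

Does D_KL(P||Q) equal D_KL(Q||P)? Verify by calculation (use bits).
D_KL(P||Q) = 0.5496 bits, D_KL(Q||P) = 0.5204 bits. No — D_KL(P||Q) ≠ D_KL(Q||P) for this pair.

D_KL(P||Q) = Σ P(x) log₂(P(x)/Q(x))

Computing term by term:
  P(1)·log₂(P(1)/Q(1)) = 0.3334·log₂(0.3334/0.1302) = 0.45227
  P(2)·log₂(P(2)/Q(2)) = 0.3333·log₂(0.3333/0.7486) = -0.38909
  P(3)·log₂(P(3)/Q(3)) = 0.3333·log₂(0.3333/0.1212) = 0.48643

D_KL(P||Q) = 0.45227 - 0.38909 + 0.48643 = 0.54961 ≈ 0.5496 bits

D_KL(Q||P) = Σ Q(x) log₂(Q(x)/P(x))

Computing term by term:
  Q(1)·log₂(Q(1)/P(1)) = 0.1302·log₂(0.1302/0.3334) = -0.17662
  Q(2)·log₂(Q(2)/P(2)) = 0.7486·log₂(0.7486/0.3333) = 0.87390
  Q(3)·log₂(Q(3)/P(3)) = 0.1212·log₂(0.1212/0.3333) = -0.17688

D_KL(Q||P) = -0.17662 + 0.87390 - 0.17688 = 0.52040 ≈ 0.5204 bits

These are NOT equal (difference: 0.0292 bits). KL divergence is asymmetric: D_KL(P||Q) ≠ D_KL(Q||P) in general.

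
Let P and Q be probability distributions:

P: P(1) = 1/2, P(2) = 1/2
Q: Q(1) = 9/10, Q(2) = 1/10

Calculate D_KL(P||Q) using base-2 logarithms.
0.7370 bits

D_KL(P||Q) = Σ P(x) log₂(P(x)/Q(x))

Computing term by term:
  P(1)·log₂(P(1)/Q(1)) = (1/2)·log₂((1/2)/(9/10)) = -0.42400
  P(2)·log₂(P(2)/Q(2)) = (1/2)·log₂((1/2)/(1/10)) = 1.16096

D_KL(P||Q) = -0.42400 + 1.16096 = 0.73696 ≈ 0.7370 bits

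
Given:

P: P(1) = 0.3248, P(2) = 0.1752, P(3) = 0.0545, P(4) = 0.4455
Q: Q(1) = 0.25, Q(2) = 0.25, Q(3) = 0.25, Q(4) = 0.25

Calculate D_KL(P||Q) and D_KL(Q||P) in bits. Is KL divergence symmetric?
D_KL(P||Q) = 0.2843 bits, D_KL(Q||P) = 0.3749 bits. No, KL divergence is not symmetric.

D_KL(P||Q) = Σ P(x) log₂(P(x)/Q(x))

Computing term by term:
  P(1)·log₂(P(1)/Q(1)) = 0.3248·log₂(0.3248/0.25) = 0.12265
  P(2)·log₂(P(2)/Q(2)) = 0.1752·log₂(0.1752/0.25) = -0.08986
  P(3)·log₂(P(3)/Q(3)) = 0.0545·log₂(0.0545/0.25) = -0.11977
  P(4)·log₂(P(4)/Q(4)) = 0.4455·log₂(0.4455/0.25) = 0.37132

D_KL(P||Q) = 0.12265 - 0.08986 - 0.11977 + 0.37132 = 0.28434 ≈ 0.2843 bits

D_KL(Q||P) = Σ Q(x) log₂(Q(x)/P(x))

Computing term by term:
  Q(1)·log₂(Q(1)/P(1)) = 0.25·log₂(0.25/0.3248) = -0.09441
  Q(2)·log₂(Q(2)/P(2)) = 0.25·log₂(0.25/0.1752) = 0.12823
  Q(3)·log₂(Q(3)/P(3)) = 0.25·log₂(0.25/0.0545) = 0.54940
  Q(4)·log₂(Q(4)/P(4)) = 0.25·log₂(0.25/0.4455) = -0.20837

D_KL(Q||P) = -0.09441 + 0.12823 + 0.54940 - 0.20837 = 0.37485 ≈ 0.3749 bits

These are NOT equal (difference: 0.0906 bits). KL divergence is asymmetric: D_KL(P||Q) ≠ D_KL(Q||P) in general.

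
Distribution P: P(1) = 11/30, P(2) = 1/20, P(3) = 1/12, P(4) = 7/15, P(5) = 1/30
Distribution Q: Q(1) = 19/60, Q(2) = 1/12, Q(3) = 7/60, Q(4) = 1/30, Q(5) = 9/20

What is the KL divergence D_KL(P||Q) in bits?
1.6519 bits

D_KL(P||Q) = Σ P(x) log₂(P(x)/Q(x))

Computing term by term:
  P(1)·log₂(P(1)/Q(1)) = (11/30)·log₂((11/30)/(19/60)) = 0.07755
  P(2)·log₂(P(2)/Q(2)) = (1/20)·log₂((1/20)/(1/12)) = -0.03685
  P(3)·log₂(P(3)/Q(3)) = (1/12)·log₂((1/12)/(7/60)) = -0.04045
  P(4)·log₂(P(4)/Q(4)) = (7/15)·log₂((7/15)/(1/30)) = 1.77677
  P(5)·log₂(P(5)/Q(5)) = (1/30)·log₂((1/30)/(9/20)) = -0.12516

D_KL(P||Q) = 0.07755 - 0.03685 - 0.04045 + 1.77677 - 0.12516 = 1.65186 ≈ 1.6519 bits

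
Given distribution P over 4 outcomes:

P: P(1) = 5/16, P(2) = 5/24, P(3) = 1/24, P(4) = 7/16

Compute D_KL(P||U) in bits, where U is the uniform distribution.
0.2913 bits

U(i) = 1/4 for all i

D_KL(P||U) = Σ P(x) log₂(P(x) / (1/4))
           = Σ P(x) log₂(P(x)) + log₂(4)
           = log₂(4) - H(P)

H(P) = -Σ P(x) log₂(P(x)):
  -P(1)·log₂(P(1)) = -(5/16)·log₂(5/16) = 0.52440
  -P(2)·log₂(P(2)) = -(5/24)·log₂(5/24) = 0.47147
  -P(3)·log₂(P(3)) = -(1/24)·log₂(1/24) = 0.19104
  -P(4)·log₂(P(4)) = -(7/16)·log₂(7/16) = 0.52178
H(P) = 0.52440 + 0.47147 + 0.19104 + 0.52178 = 1.70869 bits

log₂(4) = 2.00000 bits

D_KL(P||U) = 2.00000 - 1.70869 = 0.29131 ≈ 0.2913 bits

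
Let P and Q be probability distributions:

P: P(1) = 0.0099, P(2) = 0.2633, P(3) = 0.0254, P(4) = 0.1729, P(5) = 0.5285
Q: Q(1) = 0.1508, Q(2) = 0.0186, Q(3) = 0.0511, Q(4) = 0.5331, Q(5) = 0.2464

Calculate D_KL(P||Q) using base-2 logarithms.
1.2431 bits

D_KL(P||Q) = Σ P(x) log₂(P(x)/Q(x))

Computing term by term:
  P(1)·log₂(P(1)/Q(1)) = 0.0099·log₂(0.0099/0.1508) = -0.03890
  P(2)·log₂(P(2)/Q(2)) = 0.2633·log₂(0.2633/0.0186) = 1.00668
  P(3)·log₂(P(3)/Q(3)) = 0.0254·log₂(0.0254/0.0511) = -0.02562
  P(4)·log₂(P(4)/Q(4)) = 0.1729·log₂(0.1729/0.5331) = -0.28087
  P(5)·log₂(P(5)/Q(5)) = 0.5285·log₂(0.5285/0.2464) = 0.58183

D_KL(P||Q) = -0.03890 + 1.00668 - 0.02562 - 0.28087 + 0.58183 = 1.24312 ≈ 1.2431 bits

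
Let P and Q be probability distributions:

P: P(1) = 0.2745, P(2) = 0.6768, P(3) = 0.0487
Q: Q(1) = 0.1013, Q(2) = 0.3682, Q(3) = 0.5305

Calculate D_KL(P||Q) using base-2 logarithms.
0.8214 bits

D_KL(P||Q) = Σ P(x) log₂(P(x)/Q(x))

Computing term by term:
  P(1)·log₂(P(1)/Q(1)) = 0.2745·log₂(0.2745/0.1013) = 0.39478
  P(2)·log₂(P(2)/Q(2)) = 0.6768·log₂(0.6768/0.3682) = 0.59439
  P(3)·log₂(P(3)/Q(3)) = 0.0487·log₂(0.0487/0.5305) = -0.16779

D_KL(P||Q) = 0.39478 + 0.59439 - 0.16779 = 0.82138 ≈ 0.8214 bits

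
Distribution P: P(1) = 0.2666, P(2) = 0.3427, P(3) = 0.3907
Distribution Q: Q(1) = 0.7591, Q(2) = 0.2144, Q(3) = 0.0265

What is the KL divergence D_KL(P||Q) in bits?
1.3461 bits

D_KL(P||Q) = Σ P(x) log₂(P(x)/Q(x))

Computing term by term:
  P(1)·log₂(P(1)/Q(1)) = 0.2666·log₂(0.2666/0.7591) = -0.40246
  P(2)·log₂(P(2)/Q(2)) = 0.3427·log₂(0.3427/0.2144) = 0.23188
  P(3)·log₂(P(3)/Q(3)) = 0.3907·log₂(0.3907/0.0265) = 1.51670

D_KL(P||Q) = -0.40246 + 0.23188 + 1.51670 = 1.34612 ≈ 1.3461 bits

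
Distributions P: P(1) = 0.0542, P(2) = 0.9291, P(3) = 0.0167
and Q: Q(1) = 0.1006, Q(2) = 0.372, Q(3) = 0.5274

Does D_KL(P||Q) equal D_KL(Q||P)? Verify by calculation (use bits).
D_KL(P||Q) = 1.0954 bits, D_KL(Q||P) = 2.2255 bits. No — D_KL(P||Q) ≠ D_KL(Q||P) for this pair.

D_KL(P||Q) = Σ P(x) log₂(P(x)/Q(x))

Computing term by term:
  P(1)·log₂(P(1)/Q(1)) = 0.0542·log₂(0.0542/0.1006) = -0.04836
  P(2)·log₂(P(2)/Q(2)) = 0.9291·log₂(0.9291/0.372) = 1.22691
  P(3)·log₂(P(3)/Q(3)) = 0.0167·log₂(0.0167/0.5274) = -0.08318

D_KL(P||Q) = -0.04836 + 1.22691 - 0.08318 = 1.09537 ≈ 1.0954 bits

D_KL(Q||P) = Σ Q(x) log₂(Q(x)/P(x))

Computing term by term:
  Q(1)·log₂(Q(1)/P(1)) = 0.1006·log₂(0.1006/0.0542) = 0.08976
  Q(2)·log₂(Q(2)/P(2)) = 0.372·log₂(0.372/0.9291) = -0.49124
  Q(3)·log₂(Q(3)/P(3)) = 0.5274·log₂(0.5274/0.0167) = 2.62697

D_KL(Q||P) = 0.08976 - 0.49124 + 2.62697 = 2.22549 ≈ 2.2255 bits

These are NOT equal (difference: 1.1301 bits). KL divergence is asymmetric: D_KL(P||Q) ≠ D_KL(Q||P) in general.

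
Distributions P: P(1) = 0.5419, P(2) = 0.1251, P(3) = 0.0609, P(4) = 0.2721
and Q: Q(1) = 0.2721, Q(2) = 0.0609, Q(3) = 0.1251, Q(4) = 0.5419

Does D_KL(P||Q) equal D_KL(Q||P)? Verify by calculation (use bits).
D_KL(P||Q) = 0.3348 bits, D_KL(Q||P) = 0.3348 bits. Yes — for this pair D_KL(P||Q) = D_KL(Q||P).

D_KL(P||Q) = Σ P(x) log₂(P(x)/Q(x))

Computing term by term:
  P(1)·log₂(P(1)/Q(1)) = 0.5419·log₂(0.5419/0.2721) = 0.53859
  P(2)·log₂(P(2)/Q(2)) = 0.1251·log₂(0.1251/0.0609) = 0.12992
  P(3)·log₂(P(3)/Q(3)) = 0.0609·log₂(0.0609/0.1251) = -0.06325
  P(4)·log₂(P(4)/Q(4)) = 0.2721·log₂(0.2721/0.5419) = -0.27044

D_KL(P||Q) = 0.53859 + 0.12992 - 0.06325 - 0.27044 = 0.33482 ≈ 0.3348 bits

D_KL(Q||P) = Σ Q(x) log₂(Q(x)/P(x))

Computing term by term:
  Q(1)·log₂(Q(1)/P(1)) = 0.2721·log₂(0.2721/0.5419) = -0.27044
  Q(2)·log₂(Q(2)/P(2)) = 0.0609·log₂(0.0609/0.1251) = -0.06325
  Q(3)·log₂(Q(3)/P(3)) = 0.1251·log₂(0.1251/0.0609) = 0.12992
  Q(4)·log₂(Q(4)/P(4)) = 0.5419·log₂(0.5419/0.2721) = 0.53859

D_KL(Q||P) = -0.27044 - 0.06325 + 0.12992 + 0.53859 = 0.33482 ≈ 0.3348 bits

These ARE equal here. Q is P with outcomes relabeled (Q(1) = P(4), Q(2) = P(3), Q(3) = P(2), Q(4) = P(1)) by a relabeling that is its own inverse, so the two sums contain exactly the same terms in a different order. This is a special case — KL divergence is not symmetric in general: D_KL(P||Q) ≠ D_KL(Q||P) for most P, Q.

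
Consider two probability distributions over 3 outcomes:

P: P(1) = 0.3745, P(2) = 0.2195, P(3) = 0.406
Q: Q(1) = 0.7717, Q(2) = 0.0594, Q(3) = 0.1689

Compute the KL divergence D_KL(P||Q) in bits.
0.5370 bits

D_KL(P||Q) = Σ P(x) log₂(P(x)/Q(x))

Computing term by term:
  P(1)·log₂(P(1)/Q(1)) = 0.3745·log₂(0.3745/0.7717) = -0.39063
  P(2)·log₂(P(2)/Q(2)) = 0.2195·log₂(0.2195/0.0594) = 0.41391
  P(3)·log₂(P(3)/Q(3)) = 0.406·log₂(0.406/0.1689) = 0.51372

D_KL(P||Q) = -0.39063 + 0.41391 + 0.51372 = 0.53700 ≈ 0.5370 bits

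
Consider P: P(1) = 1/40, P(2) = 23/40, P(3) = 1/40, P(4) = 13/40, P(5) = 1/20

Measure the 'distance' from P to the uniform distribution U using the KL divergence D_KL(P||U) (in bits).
0.8537 bits

U(i) = 1/5 for all i

D_KL(P||U) = Σ P(x) log₂(P(x) / (1/5))
           = Σ P(x) log₂(P(x)) + log₂(5)
           = log₂(5) - H(P)

H(P) = -Σ P(x) log₂(P(x)):
  -P(1)·log₂(P(1)) = -(1/40)·log₂(1/40) = 0.13305
  -P(2)·log₂(P(2)) = -(23/40)·log₂(23/40) = 0.45906
  -P(3)·log₂(P(3)) = -(1/40)·log₂(1/40) = 0.13305
  -P(4)·log₂(P(4)) = -(13/40)·log₂(13/40) = 0.52698
  -P(5)·log₂(P(5)) = -(1/20)·log₂(1/20) = 0.21610
H(P) = 0.13305 + 0.45906 + 0.13305 + 0.52698 + 0.21610 = 1.46824 bits

log₂(5) = 2.32193 bits

D_KL(P||U) = 2.32193 - 1.46824 = 0.85369 ≈ 0.8537 bits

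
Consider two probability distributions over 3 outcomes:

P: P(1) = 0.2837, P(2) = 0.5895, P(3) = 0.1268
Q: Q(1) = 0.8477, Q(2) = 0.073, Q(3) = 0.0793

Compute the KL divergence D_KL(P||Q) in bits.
1.4143 bits

D_KL(P||Q) = Σ P(x) log₂(P(x)/Q(x))

Computing term by term:
  P(1)·log₂(P(1)/Q(1)) = 0.2837·log₂(0.2837/0.8477) = -0.44802
  P(2)·log₂(P(2)/Q(2)) = 0.5895·log₂(0.5895/0.073) = 1.77647
  P(3)·log₂(P(3)/Q(3)) = 0.1268·log₂(0.1268/0.0793) = 0.08586

D_KL(P||Q) = -0.44802 + 1.77647 + 0.08586 = 1.41431 ≈ 1.4143 bits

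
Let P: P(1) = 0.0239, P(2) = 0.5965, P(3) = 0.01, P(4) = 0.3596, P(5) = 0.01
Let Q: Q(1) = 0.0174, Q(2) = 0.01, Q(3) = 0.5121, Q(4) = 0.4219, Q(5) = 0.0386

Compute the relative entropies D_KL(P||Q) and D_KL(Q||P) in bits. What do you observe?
D_KL(P||Q) = 3.3702 bits, D_KL(Q||P) = 3.0134 bits. The two directions give different values (D_KL(P||Q) exceeds D_KL(Q||P) by 0.3568 bits): KL divergence is asymmetric.

D_KL(P||Q) = Σ P(x) log₂(P(x)/Q(x))

Computing term by term:
  P(1)·log₂(P(1)/Q(1)) = 0.0239·log₂(0.0239/0.0174) = 0.01094
  P(2)·log₂(P(2)/Q(2)) = 0.5965·log₂(0.5965/0.01) = 3.51843
  P(3)·log₂(P(3)/Q(3)) = 0.01·log₂(0.01/0.5121) = -0.05678
  P(4)·log₂(P(4)/Q(4)) = 0.3596·log₂(0.3596/0.4219) = -0.08289
  P(5)·log₂(P(5)/Q(5)) = 0.01·log₂(0.01/0.0386) = -0.01949

D_KL(P||Q) = 0.01094 + 3.51843 - 0.05678 - 0.08289 - 0.01949 = 3.37021 ≈ 3.3702 bits

D_KL(Q||P) = Σ Q(x) log₂(Q(x)/P(x))

Computing term by term:
  Q(1)·log₂(Q(1)/P(1)) = 0.0174·log₂(0.0174/0.0239) = -0.00797
  Q(2)·log₂(Q(2)/P(2)) = 0.01·log₂(0.01/0.5965) = -0.05898
  Q(3)·log₂(Q(3)/P(3)) = 0.5121·log₂(0.5121/0.01) = 2.90788
  Q(4)·log₂(Q(4)/P(4)) = 0.4219·log₂(0.4219/0.3596) = 0.09725
  Q(5)·log₂(Q(5)/P(5)) = 0.0386·log₂(0.0386/0.01) = 0.07522

D_KL(Q||P) = -0.00797 - 0.05898 + 2.90788 + 0.09725 + 0.07522 = 3.01340 ≈ 3.0134 bits

These are NOT equal (difference: 0.3568 bits). KL divergence is asymmetric: D_KL(P||Q) ≠ D_KL(Q||P) in general.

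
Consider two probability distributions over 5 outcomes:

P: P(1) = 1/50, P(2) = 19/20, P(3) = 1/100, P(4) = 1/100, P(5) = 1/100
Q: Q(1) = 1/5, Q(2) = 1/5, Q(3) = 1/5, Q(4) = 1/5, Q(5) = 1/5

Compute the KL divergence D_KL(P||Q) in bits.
1.9394 bits

D_KL(P||Q) = Σ P(x) log₂(P(x)/Q(x))

Computing term by term:
  P(1)·log₂(P(1)/Q(1)) = (1/50)·log₂((1/50)/(1/5)) = -0.06644
  P(2)·log₂(P(2)/Q(2)) = (19/20)·log₂((19/20)/(1/5)) = 2.13553
  P(3)·log₂(P(3)/Q(3)) = (1/100)·log₂((1/100)/(1/5)) = -0.04322
  P(4)·log₂(P(4)/Q(4)) = (1/100)·log₂((1/100)/(1/5)) = -0.04322
  P(5)·log₂(P(5)/Q(5)) = (1/100)·log₂((1/100)/(1/5)) = -0.04322

D_KL(P||Q) = -0.06644 + 2.13553 - 0.04322 - 0.04322 - 0.04322 = 1.93943 ≈ 1.9394 bits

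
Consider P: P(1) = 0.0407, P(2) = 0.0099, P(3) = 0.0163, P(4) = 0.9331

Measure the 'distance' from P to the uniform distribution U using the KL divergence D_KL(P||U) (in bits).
1.5561 bits

U(i) = 1/4 for all i

D_KL(P||U) = Σ P(x) log₂(P(x) / (1/4))
           = Σ P(x) log₂(P(x)) + log₂(4)
           = log₂(4) - H(P)

H(P) = -Σ P(x) log₂(P(x)):
  -P(1)·log₂(P(1)) = -(0.0407)·log₂(0.0407) = 0.18799
  -P(2)·log₂(P(2)) = -(0.0099)·log₂(0.0099) = 0.06592
  -P(3)·log₂(P(3)) = -(0.0163)·log₂(0.0163) = 0.09681
  -P(4)·log₂(P(4)) = -(0.9331)·log₂(0.9331) = 0.09321
H(P) = 0.18799 + 0.06592 + 0.09681 + 0.09321 = 0.44393 bits

log₂(4) = 2.00000 bits

D_KL(P||U) = 2.00000 - 0.44393 = 1.55607 ≈ 1.5561 bits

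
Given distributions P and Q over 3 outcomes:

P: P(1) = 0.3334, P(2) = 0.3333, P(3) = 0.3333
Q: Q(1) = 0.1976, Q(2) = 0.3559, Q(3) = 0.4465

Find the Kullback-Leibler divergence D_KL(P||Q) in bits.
0.0795 bits

D_KL(P||Q) = Σ P(x) log₂(P(x)/Q(x))

Computing term by term:
  P(1)·log₂(P(1)/Q(1)) = 0.3334·log₂(0.3334/0.1976) = 0.25161
  P(2)·log₂(P(2)/Q(2)) = 0.3333·log₂(0.3333/0.3559) = -0.03155
  P(3)·log₂(P(3)/Q(3)) = 0.3333·log₂(0.3333/0.4465) = -0.14060

D_KL(P||Q) = 0.25161 - 0.03155 - 0.14060 = 0.07946 ≈ 0.0795 bits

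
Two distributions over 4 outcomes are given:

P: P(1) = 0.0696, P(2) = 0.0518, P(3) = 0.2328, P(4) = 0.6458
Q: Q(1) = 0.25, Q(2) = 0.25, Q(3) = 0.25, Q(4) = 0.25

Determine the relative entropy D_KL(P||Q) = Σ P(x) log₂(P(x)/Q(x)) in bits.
0.6142 bits

D_KL(P||Q) = Σ P(x) log₂(P(x)/Q(x))

Computing term by term:
  P(1)·log₂(P(1)/Q(1)) = 0.0696·log₂(0.0696/0.25) = -0.12840
  P(2)·log₂(P(2)/Q(2)) = 0.0518·log₂(0.0518/0.25) = -0.11763
  P(3)·log₂(P(3)/Q(3)) = 0.2328·log₂(0.2328/0.25) = -0.02394
  P(4)·log₂(P(4)/Q(4)) = 0.6458·log₂(0.6458/0.25) = 0.88420

D_KL(P||Q) = -0.12840 - 0.11763 - 0.02394 + 0.88420 = 0.61423 ≈ 0.6142 bits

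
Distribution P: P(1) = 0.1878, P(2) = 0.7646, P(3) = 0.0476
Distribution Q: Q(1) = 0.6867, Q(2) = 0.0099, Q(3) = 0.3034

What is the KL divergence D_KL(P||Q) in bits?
4.3164 bits

D_KL(P||Q) = Σ P(x) log₂(P(x)/Q(x))

Computing term by term:
  P(1)·log₂(P(1)/Q(1)) = 0.1878·log₂(0.1878/0.6867) = -0.35128
  P(2)·log₂(P(2)/Q(2)) = 0.7646·log₂(0.7646/0.0099) = 4.79491
  P(3)·log₂(P(3)/Q(3)) = 0.0476·log₂(0.0476/0.3034) = -0.12720

D_KL(P||Q) = -0.35128 + 4.79491 - 0.12720 = 4.31643 ≈ 4.3164 bits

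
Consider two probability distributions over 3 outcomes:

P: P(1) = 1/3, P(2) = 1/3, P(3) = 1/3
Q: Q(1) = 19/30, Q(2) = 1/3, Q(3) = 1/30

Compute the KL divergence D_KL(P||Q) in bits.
0.7986 bits

D_KL(P||Q) = Σ P(x) log₂(P(x)/Q(x))

Computing term by term:
  P(1)·log₂(P(1)/Q(1)) = (1/3)·log₂((1/3)/(19/30)) = -0.30867
  P(2)·log₂(P(2)/Q(2)) = (1/3)·log₂((1/3)/(1/3)) = 0.00000
  P(3)·log₂(P(3)/Q(3)) = (1/3)·log₂((1/3)/(1/30)) = 1.10731

D_KL(P||Q) = -0.30867 + 0.00000 + 1.10731 = 0.79864 ≈ 0.7986 bits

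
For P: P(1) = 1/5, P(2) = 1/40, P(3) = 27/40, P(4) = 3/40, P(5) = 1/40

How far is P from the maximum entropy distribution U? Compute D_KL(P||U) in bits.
0.9284 bits

U(i) = 1/5 for all i

D_KL(P||U) = Σ P(x) log₂(P(x) / (1/5))
           = Σ P(x) log₂(P(x)) + log₂(5)
           = log₂(5) - H(P)

H(P) = -Σ P(x) log₂(P(x)):
  -P(1)·log₂(P(1)) = -(1/5)·log₂(1/5) = 0.46439
  -P(2)·log₂(P(2)) = -(1/40)·log₂(1/40) = 0.13305
  -P(3)·log₂(P(3)) = -(27/40)·log₂(27/40) = 0.38275
  -P(4)·log₂(P(4)) = -(3/40)·log₂(3/40) = 0.28027
  -P(5)·log₂(P(5)) = -(1/40)·log₂(1/40) = 0.13305
H(P) = 0.46439 + 0.13305 + 0.38275 + 0.28027 + 0.13305 = 1.39351 bits

log₂(5) = 2.32193 bits

D_KL(P||U) = 2.32193 - 1.39351 = 0.92842 ≈ 0.9284 bits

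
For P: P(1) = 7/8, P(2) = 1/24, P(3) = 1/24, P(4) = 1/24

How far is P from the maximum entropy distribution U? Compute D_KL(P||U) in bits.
1.2583 bits

U(i) = 1/4 for all i

D_KL(P||U) = Σ P(x) log₂(P(x) / (1/4))
           = Σ P(x) log₂(P(x)) + log₂(4)
           = log₂(4) - H(P)

H(P) = -Σ P(x) log₂(P(x)):
  -P(1)·log₂(P(1)) = -(7/8)·log₂(7/8) = 0.16856
  -P(2)·log₂(P(2)) = -(1/24)·log₂(1/24) = 0.19104
  -P(3)·log₂(P(3)) = -(1/24)·log₂(1/24) = 0.19104
  -P(4)·log₂(P(4)) = -(1/24)·log₂(1/24) = 0.19104
H(P) = 0.16856 + 0.19104 + 0.19104 + 0.19104 = 0.74168 bits

log₂(4) = 2.00000 bits

D_KL(P||U) = 2.00000 - 0.74168 = 1.25832 ≈ 1.2583 bits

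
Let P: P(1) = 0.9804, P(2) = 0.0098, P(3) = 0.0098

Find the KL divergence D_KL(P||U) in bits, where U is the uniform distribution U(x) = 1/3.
1.4262 bits

U(i) = 1/3 for all i

D_KL(P||U) = Σ P(x) log₂(P(x) / (1/3))
           = Σ P(x) log₂(P(x)) + log₂(3)
           = log₂(3) - H(P)

H(P) = -Σ P(x) log₂(P(x)):
  -P(1)·log₂(P(1)) = -(0.9804)·log₂(0.9804) = 0.02800
  -P(2)·log₂(P(2)) = -(0.0098)·log₂(0.0098) = 0.06540
  -P(3)·log₂(P(3)) = -(0.0098)·log₂(0.0098) = 0.06540
H(P) = 0.02800 + 0.06540 + 0.06540 = 0.15880 bits

log₂(3) = 1.58496 bits

D_KL(P||U) = 1.58496 - 0.15880 = 1.42616 ≈ 1.4262 bits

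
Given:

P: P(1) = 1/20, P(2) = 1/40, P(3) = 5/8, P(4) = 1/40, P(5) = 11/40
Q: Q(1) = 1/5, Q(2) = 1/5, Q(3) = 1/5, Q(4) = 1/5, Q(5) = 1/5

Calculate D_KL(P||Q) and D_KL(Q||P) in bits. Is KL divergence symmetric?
D_KL(P||Q) = 0.9038 bits, D_KL(Q||P) = 1.1793 bits. No, KL divergence is not symmetric.

D_KL(P||Q) = Σ P(x) log₂(P(x)/Q(x))

Computing term by term:
  P(1)·log₂(P(1)/Q(1)) = (1/20)·log₂((1/20)/(1/5)) = -0.10000
  P(2)·log₂(P(2)/Q(2)) = (1/40)·log₂((1/40)/(1/5)) = -0.07500
  P(3)·log₂(P(3)/Q(3)) = (5/8)·log₂((5/8)/(1/5)) = 1.02741
  P(4)·log₂(P(4)/Q(4)) = (1/40)·log₂((1/40)/(1/5)) = -0.07500
  P(5)·log₂(P(5)/Q(5)) = (11/40)·log₂((11/40)/(1/5)) = 0.12634

D_KL(P||Q) = -0.10000 - 0.07500 + 1.02741 - 0.07500 + 0.12634 = 0.90375 ≈ 0.9038 bits

D_KL(Q||P) = Σ Q(x) log₂(Q(x)/P(x))

Computing term by term:
  Q(1)·log₂(Q(1)/P(1)) = (1/5)·log₂((1/5)/(1/20)) = 0.40000
  Q(2)·log₂(Q(2)/P(2)) = (1/5)·log₂((1/5)/(1/40)) = 0.60000
  Q(3)·log₂(Q(3)/P(3)) = (1/5)·log₂((1/5)/(5/8)) = -0.32877
  Q(4)·log₂(Q(4)/P(4)) = (1/5)·log₂((1/5)/(1/40)) = 0.60000
  Q(5)·log₂(Q(5)/P(5)) = (1/5)·log₂((1/5)/(11/40)) = -0.09189

D_KL(Q||P) = 0.40000 + 0.60000 - 0.32877 + 0.60000 - 0.09189 = 1.17934 ≈ 1.1793 bits

These are NOT equal (difference: 0.2755 bits). KL divergence is asymmetric: D_KL(P||Q) ≠ D_KL(Q||P) in general.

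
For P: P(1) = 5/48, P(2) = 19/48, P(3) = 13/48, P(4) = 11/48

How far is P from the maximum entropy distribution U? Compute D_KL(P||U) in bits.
0.1334 bits

U(i) = 1/4 for all i

D_KL(P||U) = Σ P(x) log₂(P(x) / (1/4))
           = Σ P(x) log₂(P(x)) + log₂(4)
           = log₂(4) - H(P)

H(P) = -Σ P(x) log₂(P(x)):
  -P(1)·log₂(P(1)) = -(5/48)·log₂(5/48) = 0.33990
  -P(2)·log₂(P(2)) = -(19/48)·log₂(19/48) = 0.52924
  -P(3)·log₂(P(3)) = -(13/48)·log₂(13/48) = 0.51039
  -P(4)·log₂(P(4)) = -(11/48)·log₂(11/48) = 0.48710
H(P) = 0.33990 + 0.52924 + 0.51039 + 0.48710 = 1.86663 bits

log₂(4) = 2.00000 bits

D_KL(P||U) = 2.00000 - 1.86663 = 0.13337 ≈ 0.1334 bits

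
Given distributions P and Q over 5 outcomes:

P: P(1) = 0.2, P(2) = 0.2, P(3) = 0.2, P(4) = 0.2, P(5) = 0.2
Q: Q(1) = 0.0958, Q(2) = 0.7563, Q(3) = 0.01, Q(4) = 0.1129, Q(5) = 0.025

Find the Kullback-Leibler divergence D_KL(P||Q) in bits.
1.4580 bits

D_KL(P||Q) = Σ P(x) log₂(P(x)/Q(x))

Computing term by term:
  P(1)·log₂(P(1)/Q(1)) = 0.2·log₂(0.2/0.0958) = 0.21238
  P(2)·log₂(P(2)/Q(2)) = 0.2·log₂(0.2/0.7563) = -0.38379
  P(3)·log₂(P(3)/Q(3)) = 0.2·log₂(0.2/0.01) = 0.86439
  P(4)·log₂(P(4)/Q(4)) = 0.2·log₂(0.2/0.1129) = 0.16499
  P(5)·log₂(P(5)/Q(5)) = 0.2·log₂(0.2/0.025) = 0.60000

D_KL(P||Q) = 0.21238 - 0.38379 + 0.86439 + 0.16499 + 0.60000 = 1.45797 ≈ 1.4580 bits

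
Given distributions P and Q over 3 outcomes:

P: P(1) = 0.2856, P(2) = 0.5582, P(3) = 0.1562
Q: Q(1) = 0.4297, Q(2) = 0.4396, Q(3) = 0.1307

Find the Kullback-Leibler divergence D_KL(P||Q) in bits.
0.0642 bits

D_KL(P||Q) = Σ P(x) log₂(P(x)/Q(x))

Computing term by term:
  P(1)·log₂(P(1)/Q(1)) = 0.2856·log₂(0.2856/0.4297) = -0.16831
  P(2)·log₂(P(2)/Q(2)) = 0.5582·log₂(0.5582/0.4396) = 0.19235
  P(3)·log₂(P(3)/Q(3)) = 0.1562·log₂(0.1562/0.1307) = 0.04016

D_KL(P||Q) = -0.16831 + 0.19235 + 0.04016 = 0.06420 ≈ 0.0642 bits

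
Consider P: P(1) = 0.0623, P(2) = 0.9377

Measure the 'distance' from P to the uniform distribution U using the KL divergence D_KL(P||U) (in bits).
0.6635 bits

U(i) = 1/2 for all i

D_KL(P||U) = Σ P(x) log₂(P(x) / (1/2))
           = Σ P(x) log₂(P(x)) + log₂(2)
           = log₂(2) - H(P)

H(P) = -Σ P(x) log₂(P(x)):
  -P(1)·log₂(P(1)) = -(0.0623)·log₂(0.0623) = 0.24949
  -P(2)·log₂(P(2)) = -(0.9377)·log₂(0.9377) = 0.08702
H(P) = 0.24949 + 0.08702 = 0.33651 bits

log₂(2) = 1.00000 bits

D_KL(P||U) = 1.00000 - 0.33651 = 0.66349 ≈ 0.6635 bits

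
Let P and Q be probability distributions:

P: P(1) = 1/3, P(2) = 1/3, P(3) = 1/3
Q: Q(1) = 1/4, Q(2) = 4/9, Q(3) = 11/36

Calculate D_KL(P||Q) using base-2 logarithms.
0.0418 bits

D_KL(P||Q) = Σ P(x) log₂(P(x)/Q(x))

Computing term by term:
  P(1)·log₂(P(1)/Q(1)) = (1/3)·log₂((1/3)/(1/4)) = 0.13835
  P(2)·log₂(P(2)/Q(2)) = (1/3)·log₂((1/3)/(4/9)) = -0.13835
  P(3)·log₂(P(3)/Q(3)) = (1/3)·log₂((1/3)/(11/36)) = 0.04184

D_KL(P||Q) = 0.13835 - 0.13835 + 0.04184 = 0.04184 ≈ 0.0418 bits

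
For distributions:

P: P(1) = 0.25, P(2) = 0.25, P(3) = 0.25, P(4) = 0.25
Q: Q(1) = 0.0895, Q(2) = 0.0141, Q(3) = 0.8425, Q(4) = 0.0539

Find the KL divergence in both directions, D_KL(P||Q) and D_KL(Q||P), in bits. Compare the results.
D_KL(P||Q) = 1.5227 bits, D_KL(Q||P) = 1.1663 bits. D_KL(P||Q) is larger than D_KL(Q||P) by 0.3564 bits; the two directions differ.

D_KL(P||Q) = Σ P(x) log₂(P(x)/Q(x))

Computing term by term:
  P(1)·log₂(P(1)/Q(1)) = 0.25·log₂(0.25/0.0895) = 0.37049
  P(2)·log₂(P(2)/Q(2)) = 0.25·log₂(0.25/0.0141) = 1.03704
  P(3)·log₂(P(3)/Q(3)) = 0.25·log₂(0.25/0.8425) = -0.43819
  P(4)·log₂(P(4)/Q(4)) = 0.25·log₂(0.25/0.0539) = 0.55339

D_KL(P||Q) = 0.37049 + 1.03704 - 0.43819 + 0.55339 = 1.52273 ≈ 1.5227 bits

D_KL(Q||P) = Σ Q(x) log₂(Q(x)/P(x))

Computing term by term:
  Q(1)·log₂(Q(1)/P(1)) = 0.0895·log₂(0.0895/0.25) = -0.13264
  Q(2)·log₂(Q(2)/P(2)) = 0.0141·log₂(0.0141/0.25) = -0.05849
  Q(3)·log₂(Q(3)/P(3)) = 0.8425·log₂(0.8425/0.25) = 1.47669
  Q(4)·log₂(Q(4)/P(4)) = 0.0539·log₂(0.0539/0.25) = -0.11931

D_KL(Q||P) = -0.13264 - 0.05849 + 1.47669 - 0.11931 = 1.16625 ≈ 1.1663 bits

These are NOT equal (difference: 0.3564 bits). KL divergence is asymmetric: D_KL(P||Q) ≠ D_KL(Q||P) in general.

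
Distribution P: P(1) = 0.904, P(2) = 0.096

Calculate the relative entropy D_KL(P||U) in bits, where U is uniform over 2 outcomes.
0.5438 bits

U(i) = 1/2 for all i

D_KL(P||U) = Σ P(x) log₂(P(x) / (1/2))
           = Σ P(x) log₂(P(x)) + log₂(2)
           = log₂(2) - H(P)

H(P) = -Σ P(x) log₂(P(x)):
  -P(1)·log₂(P(1)) = -(0.904)·log₂(0.904) = 0.13163
  -P(2)·log₂(P(2)) = -(0.096)·log₂(0.096) = 0.32456
H(P) = 0.13163 + 0.32456 = 0.45619 bits

log₂(2) = 1.00000 bits

D_KL(P||U) = 1.00000 - 0.45619 = 0.54381 ≈ 0.5438 bits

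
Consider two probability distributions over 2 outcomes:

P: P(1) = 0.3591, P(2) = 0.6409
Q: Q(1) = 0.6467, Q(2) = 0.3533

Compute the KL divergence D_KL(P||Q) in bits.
0.2459 bits

D_KL(P||Q) = Σ P(x) log₂(P(x)/Q(x))

Computing term by term:
  P(1)·log₂(P(1)/Q(1)) = 0.3591·log₂(0.3591/0.6467) = -0.30477
  P(2)·log₂(P(2)/Q(2)) = 0.6409·log₂(0.6409/0.3533) = 0.55066

D_KL(P||Q) = -0.30477 + 0.55066 = 0.24589 ≈ 0.2459 bits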